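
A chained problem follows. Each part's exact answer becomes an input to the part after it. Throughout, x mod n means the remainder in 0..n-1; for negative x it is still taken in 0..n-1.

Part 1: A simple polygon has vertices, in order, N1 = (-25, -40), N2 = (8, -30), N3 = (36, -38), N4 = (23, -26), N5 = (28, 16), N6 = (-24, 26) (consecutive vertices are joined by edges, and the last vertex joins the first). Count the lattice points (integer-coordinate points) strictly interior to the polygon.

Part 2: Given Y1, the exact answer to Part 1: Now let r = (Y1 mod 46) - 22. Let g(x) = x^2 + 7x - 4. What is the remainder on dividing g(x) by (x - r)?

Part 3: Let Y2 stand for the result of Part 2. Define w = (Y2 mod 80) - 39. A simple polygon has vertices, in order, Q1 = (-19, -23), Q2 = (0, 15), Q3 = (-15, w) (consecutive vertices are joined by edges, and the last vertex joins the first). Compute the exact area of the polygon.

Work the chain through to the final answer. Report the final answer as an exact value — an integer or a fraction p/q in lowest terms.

171

Part 1: cross terms: (-25*-30 - 8*-40)=1070, (8*-38 - 36*-30)=776, (36*-26 - 23*-38)=-62, (23*16 - 28*-26)=1096, (28*26 - -24*16)=1112, (-24*-40 - -25*26)=1610; twice the area = |5602| = 5602; area = 2801; boundary points = 1 + 4 + 1 + 1 + 2 + 1 = 10; strictly interior points = area - boundary/2 + 1 = 2797; answer 2797
Part 2: Y1 = 2797; r = 15; remainder = value at the root: 1*(15)^2 + 7*(15)^1 - 4 = (225) + (105) + (-4) = 326; answer 326
Part 3: Y2 = 326; w = -33; cross terms: (-19*15 - 0*-23)=-285, (0*-33 - -15*15)=225, (-15*-23 - -19*-33)=-282; twice the area = |-342| = 342; area = 171; answer 171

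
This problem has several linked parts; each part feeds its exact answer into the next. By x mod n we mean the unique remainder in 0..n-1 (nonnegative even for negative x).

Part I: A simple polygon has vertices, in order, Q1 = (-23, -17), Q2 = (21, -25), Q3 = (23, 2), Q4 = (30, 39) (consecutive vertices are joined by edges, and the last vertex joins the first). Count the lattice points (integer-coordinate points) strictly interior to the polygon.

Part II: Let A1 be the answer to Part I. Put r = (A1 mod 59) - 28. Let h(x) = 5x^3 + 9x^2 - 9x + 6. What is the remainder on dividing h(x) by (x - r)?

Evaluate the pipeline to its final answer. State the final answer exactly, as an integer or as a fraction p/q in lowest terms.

19

Part I: cross terms: (-23*-25 - 21*-17)=932, (21*2 - 23*-25)=617, (23*39 - 30*2)=837, (30*-17 - -23*39)=387; twice the area = |2773| = 2773; area = 2773/2; boundary points = 4 + 1 + 1 + 1 = 7; strictly interior points = area - boundary/2 + 1 = 1384; answer 1384
Part II: A1 = 1384; r = -1; remainder = value at the root: 5*(-1)^3 + 9*(-1)^2 - 9*(-1)^1 + 6 = (-5) + (9) + (9) + (6) = 19; answer 19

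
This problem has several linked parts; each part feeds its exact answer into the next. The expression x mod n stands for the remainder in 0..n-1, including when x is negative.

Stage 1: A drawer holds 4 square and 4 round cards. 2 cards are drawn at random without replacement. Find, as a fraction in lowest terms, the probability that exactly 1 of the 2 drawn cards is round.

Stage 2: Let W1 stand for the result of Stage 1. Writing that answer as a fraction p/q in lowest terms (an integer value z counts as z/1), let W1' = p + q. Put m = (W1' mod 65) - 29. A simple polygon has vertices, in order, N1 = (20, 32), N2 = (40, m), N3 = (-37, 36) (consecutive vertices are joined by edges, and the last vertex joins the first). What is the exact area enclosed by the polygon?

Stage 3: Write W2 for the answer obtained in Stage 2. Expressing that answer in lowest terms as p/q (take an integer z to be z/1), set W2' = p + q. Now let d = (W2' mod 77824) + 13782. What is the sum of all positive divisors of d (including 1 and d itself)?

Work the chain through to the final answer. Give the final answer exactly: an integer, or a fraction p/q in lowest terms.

Stage 1: total draws C(8,2) = 28; favorable C(4,1)*C(4,1) = 16; P = 4/7; answer 4/7
Stage 2: W1 = 4/7; threaded value p + q = 11; m = -18; cross terms: (20*-18 - 40*32)=-1640, (40*36 - -37*-18)=774, (-37*32 - 20*36)=-1904; twice the area = |-2770| = 2770; area = 1385; answer 1385
Stage 3: W2 = 1385; threaded value p + q = 1386; d = 15168; 15168 = 2^6 * 3 * 79; sigma = (1 + 2 + 4 + 8 + 16 + 32 + 64) * (1 + 3) * (1 + 79) = 127 * 4 * 80 = 40640; answer 40640

40640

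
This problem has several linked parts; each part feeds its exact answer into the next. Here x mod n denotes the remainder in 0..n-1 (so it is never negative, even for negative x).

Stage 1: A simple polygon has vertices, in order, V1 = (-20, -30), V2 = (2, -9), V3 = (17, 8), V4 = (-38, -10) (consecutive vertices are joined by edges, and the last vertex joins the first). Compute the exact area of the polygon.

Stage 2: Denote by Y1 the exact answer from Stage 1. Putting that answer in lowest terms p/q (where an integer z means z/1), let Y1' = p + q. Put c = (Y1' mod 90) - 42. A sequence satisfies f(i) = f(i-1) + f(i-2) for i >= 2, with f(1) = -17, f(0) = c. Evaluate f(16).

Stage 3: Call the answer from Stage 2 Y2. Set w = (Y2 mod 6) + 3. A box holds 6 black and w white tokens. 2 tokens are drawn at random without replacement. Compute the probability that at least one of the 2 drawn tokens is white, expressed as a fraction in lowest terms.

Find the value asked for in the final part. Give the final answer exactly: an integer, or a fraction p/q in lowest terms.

Stage 1: cross terms: (-20*-9 - 2*-30)=240, (2*8 - 17*-9)=169, (17*-10 - -38*8)=134, (-38*-30 - -20*-10)=940; twice the area = |1483| = 1483; area = 1483/2; answer 1483/2
Stage 2: Y1 = 1483/2; threaded value p + q = 1485; c = 3; f(2) = 1*(-17) + 1*(3) = -14; iterating: f(2)=-14, f(3)=-31, f(4)=-45, f(5)=-76, f(6)=-121, f(7)=-197, f(8)=-318, f(9)=-515, f(10)=-833, f(11)=-1348, f(12)=-2181, f(13)=-3529, f(14)=-5710, f(15)=-9239, f(16)=-14949; answer -14949
Stage 3: Y2 = -14949; w = 6; total draws C(12,2) = 66; complement C(6,2) = 15; favorable 66 - 15 = 51; P = 17/22; answer 17/22

17/22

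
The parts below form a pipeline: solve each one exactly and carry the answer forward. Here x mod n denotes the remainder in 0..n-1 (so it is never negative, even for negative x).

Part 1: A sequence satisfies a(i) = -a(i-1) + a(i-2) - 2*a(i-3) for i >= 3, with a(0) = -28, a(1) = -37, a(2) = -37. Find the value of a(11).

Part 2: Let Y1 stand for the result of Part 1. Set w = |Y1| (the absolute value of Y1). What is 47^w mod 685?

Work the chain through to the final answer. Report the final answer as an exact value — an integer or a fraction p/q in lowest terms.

Part 1: a(3) = -1*(-37) + 1*(-37) - 2*(-28) = 56; iterating: a(3)=56, a(4)=-19, a(5)=149, a(6)=-280, a(7)=467, a(8)=-1045, a(9)=2072, a(10)=-4051, a(11)=8213; answer 8213
Part 2: Y1 = 8213; w = 8213; squarings mod 685: 47^1=47, 47^2=154, 47^4=426, 47^8=636, 47^16=346, 47^32=526, 47^64=621, 47^128=671, 47^256=196, 47^512=56, 47^1024=396, 47^2048=636, 47^4096=346, 47^8192=526; 47^8213 = 47^1 * 47^4 * 47^16 * 47^8192 = 652 (mod 685); answer 652

652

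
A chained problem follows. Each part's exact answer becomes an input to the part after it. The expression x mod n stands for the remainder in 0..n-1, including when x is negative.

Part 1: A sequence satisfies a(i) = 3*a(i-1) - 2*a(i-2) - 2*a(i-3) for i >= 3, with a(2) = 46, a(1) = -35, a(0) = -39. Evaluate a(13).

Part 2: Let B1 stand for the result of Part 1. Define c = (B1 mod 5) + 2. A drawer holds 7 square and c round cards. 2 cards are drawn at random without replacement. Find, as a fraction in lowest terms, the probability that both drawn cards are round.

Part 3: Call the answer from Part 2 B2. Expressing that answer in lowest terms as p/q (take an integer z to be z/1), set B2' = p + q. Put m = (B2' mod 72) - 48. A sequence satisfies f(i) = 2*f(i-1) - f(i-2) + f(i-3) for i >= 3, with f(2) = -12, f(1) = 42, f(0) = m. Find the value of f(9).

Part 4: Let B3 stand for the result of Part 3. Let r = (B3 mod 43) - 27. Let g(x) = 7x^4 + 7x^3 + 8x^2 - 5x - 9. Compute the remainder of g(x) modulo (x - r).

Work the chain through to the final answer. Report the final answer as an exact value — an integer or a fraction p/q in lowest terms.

10833

Part 1: a(3) = 3*(46) - 2*(-35) - 2*(-39) = 286; iterating: a(3)=286, a(4)=836, a(5)=1844, a(6)=3288, a(7)=4504, a(8)=3248, a(9)=-5840, a(10)=-33024, a(11)=-93888, a(12)=-203936, a(13)=-357984; answer -357984
Part 2: B1 = -357984; c = 3; total draws C(10,2) = 45; favorable C(3,2) = 3; P = 1/15; answer 1/15
Part 3: B2 = 1/15; threaded value p + q = 16; m = -32; f(3) = 2*(-12) - 1*(42) + 1*(-32) = -98; iterating: f(3)=-98, f(4)=-142, f(5)=-198, f(6)=-352, f(7)=-648, f(8)=-1142, f(9)=-1988; answer -1988
Part 4: B3 = -1988; r = 6; remainder = value at the root: 7*(6)^4 + 7*(6)^3 + 8*(6)^2 - 5*(6)^1 - 9 = (9072) + (1512) + (288) + (-30) + (-9) = 10833; answer 10833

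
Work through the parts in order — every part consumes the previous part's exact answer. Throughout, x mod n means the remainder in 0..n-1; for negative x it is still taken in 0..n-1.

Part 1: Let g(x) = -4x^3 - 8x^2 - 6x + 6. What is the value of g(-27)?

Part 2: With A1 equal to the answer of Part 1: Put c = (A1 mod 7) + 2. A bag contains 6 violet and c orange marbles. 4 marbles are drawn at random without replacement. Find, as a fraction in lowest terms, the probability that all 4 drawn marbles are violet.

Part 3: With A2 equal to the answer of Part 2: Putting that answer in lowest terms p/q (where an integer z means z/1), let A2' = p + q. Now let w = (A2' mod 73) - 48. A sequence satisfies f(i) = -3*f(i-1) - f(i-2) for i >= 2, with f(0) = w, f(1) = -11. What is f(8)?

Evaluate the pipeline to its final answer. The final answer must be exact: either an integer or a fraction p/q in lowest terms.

Part 1: -4*(-27)^3 - 8*(-27)^2 - 6*(-27)^1 + 6 = (78732) + (-5832) + (162) + (6) = 73068; answer 73068
Part 2: A1 = 73068; c = 4; total draws C(10,4) = 210; favorable C(6,4) = 15; P = 1/14; answer 1/14
Part 3: A2 = 1/14; threaded value p + q = 15; w = -33; f(2) = -3*(-11) - 1*(-33) = 66; iterating: f(2)=66, f(3)=-187, f(4)=495, f(5)=-1298, f(6)=3399, f(7)=-8899, f(8)=23298; answer 23298

23298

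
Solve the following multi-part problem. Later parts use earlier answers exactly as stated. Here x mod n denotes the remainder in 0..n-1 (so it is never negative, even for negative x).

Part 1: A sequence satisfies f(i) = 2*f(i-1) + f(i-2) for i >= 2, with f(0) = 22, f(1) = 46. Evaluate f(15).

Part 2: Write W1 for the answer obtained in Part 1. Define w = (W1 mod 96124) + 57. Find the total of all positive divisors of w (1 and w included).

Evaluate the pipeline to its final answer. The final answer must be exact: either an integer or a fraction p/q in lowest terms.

Part 1: f(2) = 2*(46) + 1*(22) = 114; iterating: f(2)=114, f(3)=274, f(4)=662, f(5)=1598, f(6)=3858, f(7)=9314, f(8)=22486, f(9)=54286, f(10)=131058, f(11)=316402, f(12)=763862, f(13)=1844126, f(14)=4452114, f(15)=10748354; answer 10748354
Part 2: W1 = 10748354; w = 78647; 78647 = 31 * 43 * 59; sigma = (1 + 31) * (1 + 43) * (1 + 59) = 32 * 44 * 60 = 84480; answer 84480

84480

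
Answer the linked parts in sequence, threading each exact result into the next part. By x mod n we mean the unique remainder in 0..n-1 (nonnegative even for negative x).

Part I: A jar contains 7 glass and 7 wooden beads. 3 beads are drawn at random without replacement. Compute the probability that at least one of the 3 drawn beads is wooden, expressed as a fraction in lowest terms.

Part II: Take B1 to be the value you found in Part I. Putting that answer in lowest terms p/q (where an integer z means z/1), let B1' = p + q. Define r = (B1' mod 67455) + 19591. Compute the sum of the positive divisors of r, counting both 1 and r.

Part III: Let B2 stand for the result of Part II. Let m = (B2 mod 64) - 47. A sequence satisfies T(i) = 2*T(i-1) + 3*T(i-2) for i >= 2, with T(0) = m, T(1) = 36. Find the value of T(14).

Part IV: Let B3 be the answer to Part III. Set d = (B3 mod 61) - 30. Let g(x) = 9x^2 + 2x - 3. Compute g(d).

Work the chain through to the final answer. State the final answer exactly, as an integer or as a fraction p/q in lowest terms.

Part I: total draws C(14,3) = 364; complement C(7,3) = 35; favorable 364 - 35 = 329; P = 47/52; answer 47/52
Part II: B1 = 47/52; threaded value p + q = 99; r = 19690; 19690 = 2 * 5 * 11 * 179; sigma = (1 + 2) * (1 + 5) * (1 + 11) * (1 + 179) = 3 * 6 * 12 * 180 = 38880; answer 38880
Part III: B2 = 38880; m = -15; T(2) = 2*(36) + 3*(-15) = 27; iterating: T(2)=27, T(3)=162, T(4)=405, T(5)=1296, T(6)=3807, T(7)=11502, T(8)=34425, T(9)=103356, T(10)=309987, T(11)=930042, T(12)=2790045, T(13)=8370216, T(14)=25110567; answer 25110567
Part IV: B3 = 25110567; d = 9; 9*(9)^2 + 2*(9)^1 - 3 = (729) + (18) + (-3) = 744; answer 744

744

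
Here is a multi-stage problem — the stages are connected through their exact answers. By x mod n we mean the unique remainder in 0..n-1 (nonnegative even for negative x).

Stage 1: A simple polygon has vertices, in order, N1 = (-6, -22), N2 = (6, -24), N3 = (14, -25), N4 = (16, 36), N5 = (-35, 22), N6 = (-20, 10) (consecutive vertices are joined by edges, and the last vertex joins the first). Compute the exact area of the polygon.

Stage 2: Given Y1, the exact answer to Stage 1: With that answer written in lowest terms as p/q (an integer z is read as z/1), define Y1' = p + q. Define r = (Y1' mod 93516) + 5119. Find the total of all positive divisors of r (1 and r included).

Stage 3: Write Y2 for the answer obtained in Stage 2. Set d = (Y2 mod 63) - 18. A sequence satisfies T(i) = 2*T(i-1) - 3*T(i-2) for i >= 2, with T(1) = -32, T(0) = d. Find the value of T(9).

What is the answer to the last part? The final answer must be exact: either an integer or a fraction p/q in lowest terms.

Stage 1: cross terms: (-6*-24 - 6*-22)=276, (6*-25 - 14*-24)=186, (14*36 - 16*-25)=904, (16*22 - -35*36)=1612, (-35*10 - -20*22)=90, (-20*-22 - -6*10)=500; twice the area = |3568| = 3568; area = 1784; answer 1784
Stage 2: Y1 = 1784; threaded value p + q = 1785; r = 6904; 6904 = 2^3 * 863; sigma = (1 + 2 + 4 + 8) * (1 + 863) = 15 * 864 = 12960; answer 12960
Stage 3: Y2 = 12960; d = 27; T(2) = 2*(-32) - 3*(27) = -145; iterating: T(2)=-145, T(3)=-194, T(4)=47, T(5)=676, T(6)=1211, T(7)=394, T(8)=-2845, T(9)=-6872; answer -6872

-6872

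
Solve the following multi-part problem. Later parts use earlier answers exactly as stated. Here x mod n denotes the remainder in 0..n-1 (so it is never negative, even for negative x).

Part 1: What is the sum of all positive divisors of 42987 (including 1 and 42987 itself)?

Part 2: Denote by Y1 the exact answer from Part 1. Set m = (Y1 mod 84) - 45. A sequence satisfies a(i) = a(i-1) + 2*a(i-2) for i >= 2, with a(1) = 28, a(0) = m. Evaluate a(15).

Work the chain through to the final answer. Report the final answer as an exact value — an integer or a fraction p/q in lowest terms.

Part 1: 42987 = 3 * 7 * 23 * 89; sigma = (1 + 3) * (1 + 7) * (1 + 23) * (1 + 89) = 4 * 8 * 24 * 90 = 69120; answer 69120
Part 2: Y1 = 69120; m = 27; a(2) = 1*(28) + 2*(27) = 82; iterating: a(2)=82, a(3)=138, a(4)=302, a(5)=578, a(6)=1182, a(7)=2338, a(8)=4702, a(9)=9378, a(10)=18782, a(11)=37538, a(12)=75102, a(13)=150178, a(14)=300382, a(15)=600738; answer 600738

600738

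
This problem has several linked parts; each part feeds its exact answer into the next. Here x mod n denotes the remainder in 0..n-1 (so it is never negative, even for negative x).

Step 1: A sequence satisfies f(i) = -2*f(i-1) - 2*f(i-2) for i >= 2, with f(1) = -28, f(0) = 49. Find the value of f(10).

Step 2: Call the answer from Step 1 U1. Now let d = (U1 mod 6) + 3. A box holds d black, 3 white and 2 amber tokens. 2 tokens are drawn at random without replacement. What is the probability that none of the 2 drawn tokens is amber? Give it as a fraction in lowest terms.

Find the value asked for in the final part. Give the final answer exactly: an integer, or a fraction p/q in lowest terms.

Step 1: f(2) = -2*(-28) - 2*(49) = -42; iterating: f(2)=-42, f(3)=140, f(4)=-196, f(5)=112, f(6)=168, f(7)=-560, f(8)=784, f(9)=-448, f(10)=-672; answer -672
Step 2: U1 = -672; d = 3; total draws C(8,2) = 28; favorable C(6,2) = 15; P = 15/28; answer 15/28

15/28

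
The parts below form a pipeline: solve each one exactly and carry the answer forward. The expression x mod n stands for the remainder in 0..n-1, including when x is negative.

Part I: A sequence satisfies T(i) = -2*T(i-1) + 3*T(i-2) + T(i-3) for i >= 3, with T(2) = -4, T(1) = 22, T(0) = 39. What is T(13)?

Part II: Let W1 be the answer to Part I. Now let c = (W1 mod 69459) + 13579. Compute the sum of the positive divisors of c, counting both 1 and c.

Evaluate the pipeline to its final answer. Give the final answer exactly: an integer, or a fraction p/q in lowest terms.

67536

Part I: T(3) = -2*(-4) + 3*(22) + 1*(39) = 113; iterating: T(3)=113, T(4)=-216, T(5)=767, T(6)=-2069, T(7)=6223, T(8)=-17886, T(9)=52372, T(10)=-152179, T(11)=443588, T(12)=-1291341, T(13)=3761267; answer 3761267
Part II: W1 = 3761267; c = 24060; 24060 = 2^2 * 3 * 5 * 401; sigma = (1 + 2 + 4) * (1 + 3) * (1 + 5) * (1 + 401) = 7 * 4 * 6 * 402 = 67536; answer 67536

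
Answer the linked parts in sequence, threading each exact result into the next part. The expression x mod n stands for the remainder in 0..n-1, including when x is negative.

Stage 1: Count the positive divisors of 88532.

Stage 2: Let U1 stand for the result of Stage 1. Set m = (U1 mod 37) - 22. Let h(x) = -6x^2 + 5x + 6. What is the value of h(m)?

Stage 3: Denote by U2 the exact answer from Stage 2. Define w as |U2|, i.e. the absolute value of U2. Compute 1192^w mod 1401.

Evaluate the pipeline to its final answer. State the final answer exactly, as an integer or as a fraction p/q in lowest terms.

508

Stage 1: 88532 = 2^2 * 22133; number of divisors = (2+1) * (1+1) = 6; answer 6
Stage 2: U1 = 6; m = -16; -6*(-16)^2 + 5*(-16)^1 + 6 = (-1536) + (-80) + (6) = -1610; answer -1610
Stage 3: U2 = -1610; w = 1610; squarings mod 1401: 1192^1=1192, 1192^2=250, 1192^4=856, 1192^8=13, 1192^16=169, 1192^32=541, 1192^64=1273, 1192^128=973, 1192^256=1054, 1192^512=1324, 1192^1024=325; 1192^1610 = 1192^2 * 1192^8 * 1192^64 * 1192^512 * 1192^1024 = 508 (mod 1401); answer 508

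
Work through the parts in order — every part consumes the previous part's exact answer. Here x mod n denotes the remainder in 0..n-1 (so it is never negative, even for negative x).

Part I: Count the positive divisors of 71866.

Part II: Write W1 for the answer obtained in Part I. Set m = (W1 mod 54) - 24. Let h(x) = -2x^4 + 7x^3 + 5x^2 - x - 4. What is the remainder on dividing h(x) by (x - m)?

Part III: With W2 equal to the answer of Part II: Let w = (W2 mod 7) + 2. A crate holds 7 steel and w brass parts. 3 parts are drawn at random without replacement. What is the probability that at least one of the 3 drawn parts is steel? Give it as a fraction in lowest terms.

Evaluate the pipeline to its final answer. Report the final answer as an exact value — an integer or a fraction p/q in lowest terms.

Part I: 71866 = 2 * 35933; number of divisors = (1+1) * (1+1) = 4; answer 4
Part II: W1 = 4; m = -20; remainder = value at the root: -2*(-20)^4 + 7*(-20)^3 + 5*(-20)^2 - 1*(-20)^1 - 4 = (-320000) + (-56000) + (2000) + (20) + (-4) = -373984; answer -373984
Part III: W2 = -373984; w = 7; total draws C(14,3) = 364; complement C(7,3) = 35; favorable 364 - 35 = 329; P = 47/52; answer 47/52

47/52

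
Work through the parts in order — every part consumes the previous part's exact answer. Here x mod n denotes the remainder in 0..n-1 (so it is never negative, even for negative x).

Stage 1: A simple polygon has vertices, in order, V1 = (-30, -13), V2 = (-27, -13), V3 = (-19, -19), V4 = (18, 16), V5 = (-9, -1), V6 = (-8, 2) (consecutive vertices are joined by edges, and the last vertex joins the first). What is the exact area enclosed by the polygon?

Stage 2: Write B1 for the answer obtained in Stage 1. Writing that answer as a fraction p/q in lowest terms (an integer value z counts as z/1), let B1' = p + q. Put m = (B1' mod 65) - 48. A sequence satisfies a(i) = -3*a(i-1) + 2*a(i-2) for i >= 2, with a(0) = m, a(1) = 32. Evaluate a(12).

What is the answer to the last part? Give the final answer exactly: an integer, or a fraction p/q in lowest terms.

Stage 1: cross terms: (-30*-13 - -27*-13)=39, (-27*-19 - -19*-13)=266, (-19*16 - 18*-19)=38, (18*-1 - -9*16)=126, (-9*2 - -8*-1)=-26, (-8*-13 - -30*2)=164; twice the area = |607| = 607; area = 607/2; answer 607/2
Stage 2: B1 = 607/2; threaded value p + q = 609; m = -24; a(2) = -3*(32) + 2*(-24) = -144; iterating: a(2)=-144, a(3)=496, a(4)=-1776, a(5)=6320, a(6)=-22512, a(7)=80176, a(8)=-285552, a(9)=1017008, a(10)=-3622128, a(11)=12900400, a(12)=-45945456; answer -45945456

-45945456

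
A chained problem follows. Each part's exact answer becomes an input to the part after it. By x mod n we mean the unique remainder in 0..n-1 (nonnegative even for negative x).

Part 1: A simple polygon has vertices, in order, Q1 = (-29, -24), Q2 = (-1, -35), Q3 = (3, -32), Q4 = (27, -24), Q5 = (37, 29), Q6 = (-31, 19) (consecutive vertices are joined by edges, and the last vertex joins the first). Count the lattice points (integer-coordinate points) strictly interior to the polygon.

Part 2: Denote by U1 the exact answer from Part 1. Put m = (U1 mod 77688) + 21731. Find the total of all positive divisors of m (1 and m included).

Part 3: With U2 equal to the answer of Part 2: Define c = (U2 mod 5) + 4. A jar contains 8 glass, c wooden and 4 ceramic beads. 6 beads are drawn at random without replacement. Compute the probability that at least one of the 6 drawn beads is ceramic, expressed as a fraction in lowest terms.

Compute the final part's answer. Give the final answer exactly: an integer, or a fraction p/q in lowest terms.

Part 1: cross terms: (-29*-35 - -1*-24)=991, (-1*-32 - 3*-35)=137, (3*-24 - 27*-32)=792, (27*29 - 37*-24)=1671, (37*19 - -31*29)=1602, (-31*-24 - -29*19)=1295; twice the area = |6488| = 6488; area = 3244; boundary points = 1 + 1 + 8 + 1 + 2 + 1 = 14; strictly interior points = area - boundary/2 + 1 = 3238; answer 3238
Part 2: U1 = 3238; m = 24969; 24969 = 3 * 7 * 29 * 41; sigma = (1 + 3) * (1 + 7) * (1 + 29) * (1 + 41) = 4 * 8 * 30 * 42 = 40320; answer 40320
Part 3: U2 = 40320; c = 4; total draws C(16,6) = 8008; complement C(12,6) = 924; favorable 8008 - 924 = 7084; P = 23/26; answer 23/26

23/26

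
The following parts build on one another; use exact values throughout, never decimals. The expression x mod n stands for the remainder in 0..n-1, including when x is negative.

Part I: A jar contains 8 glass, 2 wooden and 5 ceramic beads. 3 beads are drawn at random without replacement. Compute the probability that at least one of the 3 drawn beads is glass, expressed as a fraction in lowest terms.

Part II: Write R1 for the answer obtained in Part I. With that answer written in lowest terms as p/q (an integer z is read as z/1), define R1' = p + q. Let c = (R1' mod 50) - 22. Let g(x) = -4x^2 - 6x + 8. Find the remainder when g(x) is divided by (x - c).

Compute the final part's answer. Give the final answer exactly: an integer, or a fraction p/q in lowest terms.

Part I: total draws C(15,3) = 455; complement C(7,3) = 35; favorable 455 - 35 = 420; P = 12/13; answer 12/13
Part II: R1 = 12/13; threaded value p + q = 25; c = 3; remainder = value at the root: -4*(3)^2 - 6*(3)^1 + 8 = (-36) + (-18) + (8) = -46; answer -46

-46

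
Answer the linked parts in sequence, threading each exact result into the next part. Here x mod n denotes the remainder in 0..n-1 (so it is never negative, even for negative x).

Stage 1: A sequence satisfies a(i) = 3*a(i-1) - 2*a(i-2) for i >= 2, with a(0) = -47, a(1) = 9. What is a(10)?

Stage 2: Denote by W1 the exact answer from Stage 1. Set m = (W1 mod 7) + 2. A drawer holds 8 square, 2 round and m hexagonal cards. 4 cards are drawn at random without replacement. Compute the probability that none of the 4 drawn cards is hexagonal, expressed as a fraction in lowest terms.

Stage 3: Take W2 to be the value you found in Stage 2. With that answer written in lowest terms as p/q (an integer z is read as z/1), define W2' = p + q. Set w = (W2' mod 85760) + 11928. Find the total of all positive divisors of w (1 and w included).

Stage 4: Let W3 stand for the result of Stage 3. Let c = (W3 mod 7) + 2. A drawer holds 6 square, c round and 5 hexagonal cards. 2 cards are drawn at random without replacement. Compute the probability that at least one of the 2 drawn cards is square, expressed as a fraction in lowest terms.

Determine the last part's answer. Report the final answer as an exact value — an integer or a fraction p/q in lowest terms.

Stage 1: a(2) = 3*(9) - 2*(-47) = 121; iterating: a(2)=121, a(3)=345, a(4)=793, a(5)=1689, a(6)=3481, a(7)=7065, a(8)=14233, a(9)=28569, a(10)=57241; answer 57241
Stage 2: W1 = 57241; m = 4; total draws C(14,4) = 1001; favorable C(10,4) = 210; P = 30/143; answer 30/143
Stage 3: W2 = 30/143; threaded value p + q = 173; w = 12101; 12101 is prime, so its only divisors are 1 and 12101; sigma = 1 + 12101 = 12102; answer 12102
Stage 4: W3 = 12102; c = 8; total draws C(19,2) = 171; complement C(13,2) = 78; favorable 171 - 78 = 93; P = 31/57; answer 31/57

31/57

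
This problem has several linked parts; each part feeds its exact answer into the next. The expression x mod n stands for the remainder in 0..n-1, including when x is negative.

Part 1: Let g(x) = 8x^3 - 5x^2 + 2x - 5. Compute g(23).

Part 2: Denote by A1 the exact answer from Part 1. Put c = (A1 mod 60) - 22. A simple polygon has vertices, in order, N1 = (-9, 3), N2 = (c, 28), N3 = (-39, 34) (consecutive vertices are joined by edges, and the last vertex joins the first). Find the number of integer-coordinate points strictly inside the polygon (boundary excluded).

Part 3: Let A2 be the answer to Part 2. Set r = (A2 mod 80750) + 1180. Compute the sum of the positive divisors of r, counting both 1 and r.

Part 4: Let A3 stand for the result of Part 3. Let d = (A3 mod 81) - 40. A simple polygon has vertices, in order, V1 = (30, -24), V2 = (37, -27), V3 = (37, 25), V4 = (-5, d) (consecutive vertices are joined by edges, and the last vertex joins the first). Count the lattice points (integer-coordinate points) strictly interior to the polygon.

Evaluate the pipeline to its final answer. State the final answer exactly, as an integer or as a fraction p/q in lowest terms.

Part 1: 8*(23)^3 - 5*(23)^2 + 2*(23)^1 - 5 = (97336) + (-2645) + (46) + (-5) = 94732; answer 94732
Part 2: A1 = 94732; c = 30; cross terms: (-9*28 - 30*3)=-342, (30*34 - -39*28)=2112, (-39*3 - -9*34)=189; twice the area = |1959| = 1959; area = 1959/2; boundary points = 1 + 3 + 1 = 5; strictly interior points = area - boundary/2 + 1 = 978; answer 978
Part 3: A2 = 978; r = 2158; 2158 = 2 * 13 * 83; sigma = (1 + 2) * (1 + 13) * (1 + 83) = 3 * 14 * 84 = 3528; answer 3528
Part 4: A3 = 3528; d = 5; cross terms: (30*-27 - 37*-24)=78, (37*25 - 37*-27)=1924, (37*5 - -5*25)=310, (-5*-24 - 30*5)=-30; twice the area = |2282| = 2282; area = 1141; boundary points = 1 + 52 + 2 + 1 = 56; strictly interior points = area - boundary/2 + 1 = 1114; answer 1114

1114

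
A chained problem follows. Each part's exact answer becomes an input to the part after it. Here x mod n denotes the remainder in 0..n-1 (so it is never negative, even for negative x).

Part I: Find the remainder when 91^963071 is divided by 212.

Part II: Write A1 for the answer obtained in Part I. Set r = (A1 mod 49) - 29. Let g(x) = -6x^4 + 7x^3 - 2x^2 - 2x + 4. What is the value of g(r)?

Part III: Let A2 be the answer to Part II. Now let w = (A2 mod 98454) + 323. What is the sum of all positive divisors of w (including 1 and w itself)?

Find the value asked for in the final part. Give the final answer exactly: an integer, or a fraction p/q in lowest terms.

Part I: squarings mod 212: 91^1=91, 91^2=13, 91^4=169, 91^8=153, 91^16=89, 91^32=77, 91^64=205, 91^128=49, 91^256=69, 91^512=97, 91^1024=81, 91^2048=201, 91^4096=121, 91^8192=13, 91^16384=169, 91^32768=153, 91^65536=89, 91^131072=77, 91^262144=205, 91^524288=49; 91^963071 = 91^1 * 91^2 * 91^4 * 91^8 * 91^16 * 91^32 * 91^64 * 91^128 * 91^256 * 91^4096 * 91^8192 * 91^32768 * 91^131072 * 91^262144 * 91^524288 = 115 (mod 212); answer 115
Part II: A1 = 115; r = -12; -6*(-12)^4 + 7*(-12)^3 - 2*(-12)^2 - 2*(-12)^1 + 4 = (-124416) + (-12096) + (-288) + (24) + (4) = -136772; answer -136772
Part III: A2 = -136772; w = 60459; 60459 = 3 * 7 * 2879; sigma = (1 + 3) * (1 + 7) * (1 + 2879) = 4 * 8 * 2880 = 92160; answer 92160

92160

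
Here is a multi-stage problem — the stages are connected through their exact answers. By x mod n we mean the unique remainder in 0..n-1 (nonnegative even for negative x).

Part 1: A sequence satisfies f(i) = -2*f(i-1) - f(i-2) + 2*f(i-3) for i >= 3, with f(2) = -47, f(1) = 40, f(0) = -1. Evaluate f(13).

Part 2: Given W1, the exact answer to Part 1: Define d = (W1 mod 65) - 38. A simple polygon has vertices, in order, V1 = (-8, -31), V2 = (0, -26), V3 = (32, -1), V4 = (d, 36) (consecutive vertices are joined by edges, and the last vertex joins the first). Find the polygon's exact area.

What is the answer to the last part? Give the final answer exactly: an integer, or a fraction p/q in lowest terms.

Part 1: f(3) = -2*(-47) - 1*(40) + 2*(-1) = 52; iterating: f(3)=52, f(4)=23, f(5)=-192, f(6)=465, f(7)=-692, f(8)=535, f(9)=552, f(10)=-3023, f(11)=6564, f(12)=-9001, f(13)=5392; answer 5392
Part 2: W1 = 5392; d = 24; cross terms: (-8*-26 - 0*-31)=208, (0*-1 - 32*-26)=832, (32*36 - 24*-1)=1176, (24*-31 - -8*36)=-456; twice the area = |1760| = 1760; area = 880; answer 880

880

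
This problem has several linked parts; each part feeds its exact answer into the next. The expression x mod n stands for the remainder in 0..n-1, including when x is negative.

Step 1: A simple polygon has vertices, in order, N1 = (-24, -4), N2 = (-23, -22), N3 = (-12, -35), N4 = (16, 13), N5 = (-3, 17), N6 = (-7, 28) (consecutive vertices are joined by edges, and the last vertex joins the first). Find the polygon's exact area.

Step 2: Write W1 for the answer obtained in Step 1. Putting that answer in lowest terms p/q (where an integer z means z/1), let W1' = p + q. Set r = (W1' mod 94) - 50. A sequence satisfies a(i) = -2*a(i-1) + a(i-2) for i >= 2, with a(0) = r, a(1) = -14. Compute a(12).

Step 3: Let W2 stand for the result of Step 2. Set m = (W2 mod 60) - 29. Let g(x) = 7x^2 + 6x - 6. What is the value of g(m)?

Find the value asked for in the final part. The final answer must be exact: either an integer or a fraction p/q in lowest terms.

2914

Step 1: cross terms: (-24*-22 - -23*-4)=436, (-23*-35 - -12*-22)=541, (-12*13 - 16*-35)=404, (16*17 - -3*13)=311, (-3*28 - -7*17)=35, (-7*-4 - -24*28)=700; twice the area = |2427| = 2427; area = 2427/2; answer 2427/2
Step 2: W1 = 2427/2; threaded value p + q = 2429; r = 29; a(2) = -2*(-14) + 1*(29) = 57; iterating: a(2)=57, a(3)=-128, a(4)=313, a(5)=-754, a(6)=1821, a(7)=-4396, a(8)=10613, a(9)=-25622, a(10)=61857, a(11)=-149336, a(12)=360529; answer 360529
Step 3: W2 = 360529; m = 20; 7*(20)^2 + 6*(20)^1 - 6 = (2800) + (120) + (-6) = 2914; answer 2914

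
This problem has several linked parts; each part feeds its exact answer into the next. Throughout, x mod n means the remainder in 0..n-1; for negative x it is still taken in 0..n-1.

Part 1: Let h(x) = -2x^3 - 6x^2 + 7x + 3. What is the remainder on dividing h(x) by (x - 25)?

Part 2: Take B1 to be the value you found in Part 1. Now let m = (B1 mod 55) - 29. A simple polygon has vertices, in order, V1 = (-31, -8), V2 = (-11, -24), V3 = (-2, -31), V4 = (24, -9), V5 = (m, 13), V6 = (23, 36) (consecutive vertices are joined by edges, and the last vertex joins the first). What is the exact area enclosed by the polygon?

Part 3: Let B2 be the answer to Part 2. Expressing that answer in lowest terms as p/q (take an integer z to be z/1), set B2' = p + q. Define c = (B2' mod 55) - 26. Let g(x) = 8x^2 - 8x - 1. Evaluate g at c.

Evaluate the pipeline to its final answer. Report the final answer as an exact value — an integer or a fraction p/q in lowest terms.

Part 1: remainder = value at the root: -2*(25)^3 - 6*(25)^2 + 7*(25)^1 + 3 = (-31250) + (-3750) + (175) + (3) = -34822; answer -34822
Part 2: B1 = -34822; m = 19; cross terms: (-31*-24 - -11*-8)=656, (-11*-31 - -2*-24)=293, (-2*-9 - 24*-31)=762, (24*13 - 19*-9)=483, (19*36 - 23*13)=385, (23*-8 - -31*36)=932; twice the area = |3511| = 3511; area = 3511/2; answer 3511/2
Part 3: B2 = 3511/2; threaded value p + q = 3513; c = 22; 8*(22)^2 - 8*(22)^1 - 1 = (3872) + (-176) + (-1) = 3695; answer 3695

3695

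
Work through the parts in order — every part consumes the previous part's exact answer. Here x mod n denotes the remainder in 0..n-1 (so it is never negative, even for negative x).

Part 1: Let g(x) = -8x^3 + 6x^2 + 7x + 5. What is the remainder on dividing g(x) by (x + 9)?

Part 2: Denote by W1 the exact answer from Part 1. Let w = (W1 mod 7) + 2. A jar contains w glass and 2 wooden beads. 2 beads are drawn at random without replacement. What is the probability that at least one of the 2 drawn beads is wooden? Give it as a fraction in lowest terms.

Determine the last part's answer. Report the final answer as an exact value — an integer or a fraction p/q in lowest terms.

3/5

Part 1: remainder = value at the root: -8*(-9)^3 + 6*(-9)^2 + 7*(-9)^1 + 5 = (5832) + (486) + (-63) + (5) = 6260; answer 6260
Part 2: W1 = 6260; w = 4; total draws C(6,2) = 15; complement C(4,2) = 6; favorable 15 - 6 = 9; P = 3/5; answer 3/5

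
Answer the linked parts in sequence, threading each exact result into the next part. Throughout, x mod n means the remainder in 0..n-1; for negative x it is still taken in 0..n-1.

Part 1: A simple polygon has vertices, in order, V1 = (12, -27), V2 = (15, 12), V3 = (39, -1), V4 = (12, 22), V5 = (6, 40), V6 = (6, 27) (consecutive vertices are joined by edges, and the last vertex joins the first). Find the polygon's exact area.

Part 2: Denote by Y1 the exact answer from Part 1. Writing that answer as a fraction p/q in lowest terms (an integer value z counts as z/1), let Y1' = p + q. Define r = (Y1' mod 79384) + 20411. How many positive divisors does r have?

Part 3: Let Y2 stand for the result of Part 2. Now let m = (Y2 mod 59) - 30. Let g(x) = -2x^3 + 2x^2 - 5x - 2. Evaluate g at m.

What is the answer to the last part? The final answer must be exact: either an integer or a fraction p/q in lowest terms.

Part 1: cross terms: (12*12 - 15*-27)=549, (15*-1 - 39*12)=-483, (39*22 - 12*-1)=870, (12*40 - 6*22)=348, (6*27 - 6*40)=-78, (6*-27 - 12*27)=-486; twice the area = |720| = 720; area = 360; answer 360
Part 2: Y1 = 360; threaded value p + q = 361; r = 20772; 20772 = 2^2 * 3^2 * 577; number of divisors = (2+1) * (2+1) * (1+1) = 18; answer 18
Part 3: Y2 = 18; m = -12; -2*(-12)^3 + 2*(-12)^2 - 5*(-12)^1 - 2 = (3456) + (288) + (60) + (-2) = 3802; answer 3802

3802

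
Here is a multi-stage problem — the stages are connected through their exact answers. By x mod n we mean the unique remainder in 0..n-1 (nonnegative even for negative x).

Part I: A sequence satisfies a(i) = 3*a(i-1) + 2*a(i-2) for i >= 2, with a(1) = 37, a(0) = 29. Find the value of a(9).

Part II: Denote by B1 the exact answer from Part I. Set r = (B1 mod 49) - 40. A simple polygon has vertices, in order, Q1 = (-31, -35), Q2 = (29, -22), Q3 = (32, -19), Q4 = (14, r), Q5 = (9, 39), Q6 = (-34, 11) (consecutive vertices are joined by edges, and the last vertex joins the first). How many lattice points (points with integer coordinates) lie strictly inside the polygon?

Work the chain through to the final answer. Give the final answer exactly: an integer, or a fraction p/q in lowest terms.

Part I: a(2) = 3*(37) + 2*(29) = 169; iterating: a(2)=169, a(3)=581, a(4)=2081, a(5)=7405, a(6)=26377, a(7)=93941, a(8)=334577, a(9)=1191613; answer 1191613
Part II: B1 = 1191613; r = -9; cross terms: (-31*-22 - 29*-35)=1697, (29*-19 - 32*-22)=153, (32*-9 - 14*-19)=-22, (14*39 - 9*-9)=627, (9*11 - -34*39)=1425, (-34*-35 - -31*11)=1531; twice the area = |5411| = 5411; area = 5411/2; boundary points = 1 + 3 + 2 + 1 + 1 + 1 = 9; strictly interior points = area - boundary/2 + 1 = 2702; answer 2702

2702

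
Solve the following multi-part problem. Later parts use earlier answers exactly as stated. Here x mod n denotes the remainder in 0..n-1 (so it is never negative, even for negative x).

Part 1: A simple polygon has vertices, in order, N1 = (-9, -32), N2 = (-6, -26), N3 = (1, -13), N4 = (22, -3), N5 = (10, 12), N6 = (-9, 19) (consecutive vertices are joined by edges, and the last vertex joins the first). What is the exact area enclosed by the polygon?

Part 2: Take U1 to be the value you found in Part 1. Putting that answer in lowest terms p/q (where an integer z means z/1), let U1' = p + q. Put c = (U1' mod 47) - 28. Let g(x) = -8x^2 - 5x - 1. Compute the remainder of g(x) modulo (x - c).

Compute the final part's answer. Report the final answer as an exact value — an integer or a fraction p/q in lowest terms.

-553

Part 1: cross terms: (-9*-26 - -6*-32)=42, (-6*-13 - 1*-26)=104, (1*-3 - 22*-13)=283, (22*12 - 10*-3)=294, (10*19 - -9*12)=298, (-9*-32 - -9*19)=459; twice the area = |1480| = 1480; area = 740; answer 740
Part 2: U1 = 740; threaded value p + q = 741; c = 8; remainder = value at the root: -8*(8)^2 - 5*(8)^1 - 1 = (-512) + (-40) + (-1) = -553; answer -553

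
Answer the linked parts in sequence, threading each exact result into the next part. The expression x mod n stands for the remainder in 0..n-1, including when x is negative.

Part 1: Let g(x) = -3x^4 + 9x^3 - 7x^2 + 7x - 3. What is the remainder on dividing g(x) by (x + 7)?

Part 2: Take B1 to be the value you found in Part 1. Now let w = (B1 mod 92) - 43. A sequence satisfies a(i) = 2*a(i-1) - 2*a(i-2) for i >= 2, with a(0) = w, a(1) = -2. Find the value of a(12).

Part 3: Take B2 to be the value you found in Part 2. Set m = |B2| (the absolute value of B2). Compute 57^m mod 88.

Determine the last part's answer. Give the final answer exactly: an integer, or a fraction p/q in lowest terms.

49

Part 1: remainder = value at the root: -3*(-7)^4 + 9*(-7)^3 - 7*(-7)^2 + 7*(-7)^1 - 3 = (-7203) + (-3087) + (-343) + (-49) + (-3) = -10685; answer -10685
Part 2: B1 = -10685; w = 36; a(2) = 2*(-2) - 2*(36) = -76; iterating: a(2)=-76, a(3)=-148, a(4)=-144, a(5)=8, a(6)=304, a(7)=592, a(8)=576, a(9)=-32, a(10)=-1216, a(11)=-2368, a(12)=-2304; answer -2304
Part 3: B2 = -2304; m = 2304; squarings mod 88: 57^1=57, 57^2=81, 57^4=49, 57^8=25, 57^16=9, 57^32=81, 57^64=49, 57^128=25, 57^256=9, 57^512=81, 57^1024=49, 57^2048=25; 57^2304 = 57^256 * 57^2048 = 49 (mod 88); answer 49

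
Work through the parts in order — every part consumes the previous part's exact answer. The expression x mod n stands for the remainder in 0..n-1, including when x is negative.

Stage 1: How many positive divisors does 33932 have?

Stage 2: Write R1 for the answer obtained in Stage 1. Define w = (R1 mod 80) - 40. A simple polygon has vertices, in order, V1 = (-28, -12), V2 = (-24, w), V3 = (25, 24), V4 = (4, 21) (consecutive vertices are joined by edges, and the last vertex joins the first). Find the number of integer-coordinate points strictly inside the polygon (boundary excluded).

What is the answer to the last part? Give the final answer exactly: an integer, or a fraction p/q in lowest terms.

Stage 1: 33932 = 2^2 * 17 * 499; number of divisors = (2+1) * (1+1) * (1+1) = 12; answer 12
Stage 2: R1 = 12; w = -28; cross terms: (-28*-28 - -24*-12)=496, (-24*24 - 25*-28)=124, (25*21 - 4*24)=429, (4*-12 - -28*21)=540; twice the area = |1589| = 1589; area = 1589/2; boundary points = 4 + 1 + 3 + 1 = 9; strictly interior points = area - boundary/2 + 1 = 791; answer 791

791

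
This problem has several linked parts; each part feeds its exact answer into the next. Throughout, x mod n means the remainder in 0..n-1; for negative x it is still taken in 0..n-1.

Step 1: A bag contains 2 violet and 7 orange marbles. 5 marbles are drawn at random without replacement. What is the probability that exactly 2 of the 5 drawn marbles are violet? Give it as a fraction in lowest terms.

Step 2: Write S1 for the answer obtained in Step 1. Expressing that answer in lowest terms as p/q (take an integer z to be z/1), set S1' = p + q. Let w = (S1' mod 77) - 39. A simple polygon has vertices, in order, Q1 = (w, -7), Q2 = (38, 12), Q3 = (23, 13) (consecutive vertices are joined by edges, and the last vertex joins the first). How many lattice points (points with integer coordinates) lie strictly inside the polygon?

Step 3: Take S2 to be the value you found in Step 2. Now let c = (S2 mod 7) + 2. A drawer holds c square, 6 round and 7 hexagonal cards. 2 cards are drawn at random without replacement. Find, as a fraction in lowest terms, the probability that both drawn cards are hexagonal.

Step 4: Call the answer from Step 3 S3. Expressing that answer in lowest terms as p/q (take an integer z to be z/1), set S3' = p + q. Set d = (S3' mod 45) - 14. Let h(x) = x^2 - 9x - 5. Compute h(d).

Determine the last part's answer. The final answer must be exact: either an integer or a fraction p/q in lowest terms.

247

Step 1: total draws C(9,5) = 126; favorable C(2,2)*C(7,3) = 35; P = 5/18; answer 5/18
Step 2: S1 = 5/18; threaded value p + q = 23; w = -16; cross terms: (-16*12 - 38*-7)=74, (38*13 - 23*12)=218, (23*-7 - -16*13)=47; twice the area = |339| = 339; area = 339/2; boundary points = 1 + 1 + 1 = 3; strictly interior points = area - boundary/2 + 1 = 169; answer 169
Step 3: S2 = 169; c = 3; total draws C(16,2) = 120; favorable C(7,2) = 21; P = 7/40; answer 7/40
Step 4: S3 = 7/40; threaded value p + q = 47; d = -12; 1*(-12)^2 - 9*(-12)^1 - 5 = (144) + (108) + (-5) = 247; answer 247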